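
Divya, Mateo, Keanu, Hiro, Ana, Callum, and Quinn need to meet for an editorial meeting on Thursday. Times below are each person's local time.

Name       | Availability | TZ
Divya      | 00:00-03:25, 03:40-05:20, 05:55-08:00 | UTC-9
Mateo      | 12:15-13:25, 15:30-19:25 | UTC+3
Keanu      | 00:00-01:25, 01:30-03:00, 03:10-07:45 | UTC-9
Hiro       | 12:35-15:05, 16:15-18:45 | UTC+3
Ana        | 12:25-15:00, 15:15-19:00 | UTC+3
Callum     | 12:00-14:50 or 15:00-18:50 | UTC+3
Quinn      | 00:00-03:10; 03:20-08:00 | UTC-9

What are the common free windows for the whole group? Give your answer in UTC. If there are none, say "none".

Divya in UTC: 09:00-12:25, 12:40-14:20, 14:55-17:00 (add 9h to convert from UTC-9).
Mateo in UTC: 09:15-10:25, 12:30-16:25 (subtract 3h to convert from UTC+3).
Keanu in UTC: 09:00-10:25, 10:30-12:00, 12:10-16:45 (add 9h to convert from UTC-9).
Hiro in UTC: 09:35-12:05, 13:15-15:45 (subtract 3h to convert from UTC+3).
Ana in UTC: 09:25-12:00, 12:15-16:00 (subtract 3h to convert from UTC+3).
Callum in UTC: 09:00-11:50, 12:00-15:50 (subtract 3h to convert from UTC+3).
Quinn in UTC: 09:00-12:10, 12:20-17:00 (add 9h to convert from UTC-9).
Divya ∩ Mateo: 09:15-10:25, 12:40-14:20, 14:55-16:25.
Divya ∩ Mateo ∩ Keanu: 09:15-10:25, 12:40-14:20, 14:55-16:25.
Divya ∩ Mateo ∩ Keanu ∩ Hiro: 09:35-10:25, 13:15-14:20, 14:55-15:45.
Divya ∩ Mateo ∩ Keanu ∩ Hiro ∩ Ana: 09:35-10:25, 13:15-14:20, 14:55-15:45.
Divya ∩ Mateo ∩ Keanu ∩ Hiro ∩ Ana ∩ Callum: 09:35-10:25, 13:15-14:20, 14:55-15:45.
Divya ∩ Mateo ∩ Keanu ∩ Hiro ∩ Ana ∩ Callum ∩ Quinn: 09:35-10:25, 13:15-14:20, 14:55-15:45.
Those are the intersection windows.

09:35-10:25, 13:15-14:20, 14:55-15:45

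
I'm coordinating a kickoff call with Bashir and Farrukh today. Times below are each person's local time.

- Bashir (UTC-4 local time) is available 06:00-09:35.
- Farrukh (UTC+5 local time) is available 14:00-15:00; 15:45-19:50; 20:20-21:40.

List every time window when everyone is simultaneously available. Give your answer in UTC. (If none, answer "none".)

Bashir in UTC: 10:00-13:35 (add 4h to convert from UTC-4).
Farrukh in UTC: 09:00-10:00, 10:45-14:50, 15:20-16:40 (subtract 5h to convert from UTC+5).
Bashir ∩ Farrukh: 10:45-13:35.

10:45-13:35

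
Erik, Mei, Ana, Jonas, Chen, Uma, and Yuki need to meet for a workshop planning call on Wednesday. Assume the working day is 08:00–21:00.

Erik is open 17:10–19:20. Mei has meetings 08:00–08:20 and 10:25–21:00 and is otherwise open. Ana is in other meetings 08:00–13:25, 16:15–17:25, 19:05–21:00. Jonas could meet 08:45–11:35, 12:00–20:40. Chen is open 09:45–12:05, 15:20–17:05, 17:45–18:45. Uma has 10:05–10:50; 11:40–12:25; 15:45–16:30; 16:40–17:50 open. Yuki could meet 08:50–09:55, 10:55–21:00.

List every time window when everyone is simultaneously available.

Erik free: 17:10-19:20.
Mei free: 08:20-10:25 (invert busy blocks within the working day).
Ana free: 13:25-16:15, 17:25-19:05 (invert busy blocks within the working day).
Jonas free: 08:45-11:35, 12:00-20:40.
Chen free: 09:45-12:05, 15:20-17:05, 17:45-18:45.
Uma free: 10:05-10:50, 11:40-12:25, 15:45-16:30, 16:40-17:50.
Yuki free: 08:50-09:55, 10:55-21:00.
Erik ∩ Mei: ∅.
Erik ∩ Mei ∩ Ana: ∅.
Erik ∩ Mei ∩ Ana ∩ Jonas: ∅.
Erik ∩ Mei ∩ Ana ∩ Jonas ∩ Chen: ∅.
Erik ∩ Mei ∩ Ana ∩ Jonas ∩ Chen ∩ Uma: ∅.
Erik ∩ Mei ∩ Ana ∩ Jonas ∩ Chen ∩ Uma ∩ Yuki: ∅.
There is no time when everyone is free.

none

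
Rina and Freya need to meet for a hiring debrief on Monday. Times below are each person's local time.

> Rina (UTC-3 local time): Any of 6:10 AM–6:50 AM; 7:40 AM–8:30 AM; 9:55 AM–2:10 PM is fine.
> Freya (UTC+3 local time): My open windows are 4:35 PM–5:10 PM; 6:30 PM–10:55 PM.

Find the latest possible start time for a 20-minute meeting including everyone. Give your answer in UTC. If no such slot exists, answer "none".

Rina in UTC: 09:10-09:50, 10:40-11:30, 12:55-17:10 (add 3h to convert from UTC-3).
Freya in UTC: 13:35-14:10, 15:30-19:55 (subtract 3h to convert from UTC+3).
Rina ∩ Freya: 13:35-14:10, 15:30-17:10.
So the common availability across everyone is 13:35-14:10, 15:30-17:10.
The last common window of at least 20 minutes is 15:30-17:10; a 20-minute meeting can start as late as 16:50 and still end by 17:10.

16:50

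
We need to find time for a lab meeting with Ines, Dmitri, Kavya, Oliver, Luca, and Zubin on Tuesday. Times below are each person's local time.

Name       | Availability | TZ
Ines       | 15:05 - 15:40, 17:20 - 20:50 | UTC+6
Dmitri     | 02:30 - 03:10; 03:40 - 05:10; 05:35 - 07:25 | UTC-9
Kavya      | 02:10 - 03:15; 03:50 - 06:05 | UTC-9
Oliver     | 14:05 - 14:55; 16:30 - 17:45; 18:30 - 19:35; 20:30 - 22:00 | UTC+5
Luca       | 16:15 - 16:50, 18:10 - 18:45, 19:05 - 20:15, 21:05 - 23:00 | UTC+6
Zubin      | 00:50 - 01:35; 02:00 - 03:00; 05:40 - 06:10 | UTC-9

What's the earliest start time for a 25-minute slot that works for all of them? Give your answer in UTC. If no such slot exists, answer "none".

none

Ines in UTC: 09:05-09:40, 11:20-14:50 (subtract 6h to convert from UTC+6).
Dmitri in UTC: 11:30-12:10, 12:40-14:10, 14:35-16:25 (add 9h to convert from UTC-9).
Kavya in UTC: 11:10-12:15, 12:50-15:05 (add 9h to convert from UTC-9).
Oliver in UTC: 09:05-09:55, 11:30-12:45, 13:30-14:35, 15:30-17:00 (subtract 5h to convert from UTC+5).
Luca in UTC: 10:15-10:50, 12:10-12:45, 13:05-14:15, 15:05-17:00 (subtract 6h to convert from UTC+6).
Zubin in UTC: 09:50-10:35, 11:00-12:00, 14:40-15:10 (add 9h to convert from UTC-9).
Ines ∩ Dmitri: 11:30-12:10, 12:40-14:10, 14:35-14:50.
Ines ∩ Dmitri ∩ Kavya: 11:30-12:10, 12:50-14:10, 14:35-14:50.
Ines ∩ Dmitri ∩ Kavya ∩ Oliver: 11:30-12:10, 13:30-14:10.
Ines ∩ Dmitri ∩ Kavya ∩ Oliver ∩ Luca: 13:30-14:10.
Ines ∩ Dmitri ∩ Kavya ∩ Oliver ∩ Luca ∩ Zubin: ∅.
There is no time when everyone is free.
No common window is at least 25 minutes long.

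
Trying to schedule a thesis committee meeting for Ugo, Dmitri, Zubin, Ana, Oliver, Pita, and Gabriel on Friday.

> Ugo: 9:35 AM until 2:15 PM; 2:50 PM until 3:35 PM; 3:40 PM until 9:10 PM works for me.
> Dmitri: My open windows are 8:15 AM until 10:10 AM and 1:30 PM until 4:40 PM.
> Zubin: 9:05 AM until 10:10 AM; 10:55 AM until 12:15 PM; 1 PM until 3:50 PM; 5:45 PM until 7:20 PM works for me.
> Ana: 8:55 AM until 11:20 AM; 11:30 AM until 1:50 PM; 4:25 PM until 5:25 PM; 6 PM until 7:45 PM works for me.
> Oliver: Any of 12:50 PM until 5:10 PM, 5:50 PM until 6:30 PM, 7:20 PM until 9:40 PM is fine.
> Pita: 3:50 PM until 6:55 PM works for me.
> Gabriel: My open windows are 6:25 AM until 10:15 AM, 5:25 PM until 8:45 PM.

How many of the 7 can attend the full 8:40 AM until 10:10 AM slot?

2

Dmitri and Gabriel can make the full 08:40-10:10 slot — that's 2.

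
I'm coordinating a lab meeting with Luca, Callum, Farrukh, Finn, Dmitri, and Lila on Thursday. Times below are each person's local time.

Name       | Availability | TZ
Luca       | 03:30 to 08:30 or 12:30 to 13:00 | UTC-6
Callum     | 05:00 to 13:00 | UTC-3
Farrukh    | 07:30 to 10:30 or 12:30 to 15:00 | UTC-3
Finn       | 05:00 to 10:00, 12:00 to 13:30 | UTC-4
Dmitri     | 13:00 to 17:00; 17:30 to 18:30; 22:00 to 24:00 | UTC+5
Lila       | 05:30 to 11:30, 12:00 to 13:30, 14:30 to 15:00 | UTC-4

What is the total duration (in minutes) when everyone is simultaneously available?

150

Luca in UTC: 09:30-14:30, 18:30-19:00 (add 6h to convert from UTC-6).
Callum in UTC: 08:00-16:00 (add 3h to convert from UTC-3).
Farrukh in UTC: 10:30-13:30, 15:30-18:00 (add 3h to convert from UTC-3).
Finn in UTC: 09:00-14:00, 16:00-17:30 (add 4h to convert from UTC-4).
Dmitri in UTC: 08:00-12:00, 12:30-13:30, 17:00-19:00 (subtract 5h to convert from UTC+5).
Lila in UTC: 09:30-15:30, 16:00-17:30, 18:30-19:00 (add 4h to convert from UTC-4).
Luca ∩ Callum: 09:30-14:30.
Luca ∩ Callum ∩ Farrukh: 10:30-13:30.
Luca ∩ Callum ∩ Farrukh ∩ Finn: 10:30-13:30.
Luca ∩ Callum ∩ Farrukh ∩ Finn ∩ Dmitri: 10:30-12:00, 12:30-13:30.
Luca ∩ Callum ∩ Farrukh ∩ Finn ∩ Dmitri ∩ Lila: 10:30-12:00, 12:30-13:30.
Summing the common windows: 90 + 60 = 150 minutes.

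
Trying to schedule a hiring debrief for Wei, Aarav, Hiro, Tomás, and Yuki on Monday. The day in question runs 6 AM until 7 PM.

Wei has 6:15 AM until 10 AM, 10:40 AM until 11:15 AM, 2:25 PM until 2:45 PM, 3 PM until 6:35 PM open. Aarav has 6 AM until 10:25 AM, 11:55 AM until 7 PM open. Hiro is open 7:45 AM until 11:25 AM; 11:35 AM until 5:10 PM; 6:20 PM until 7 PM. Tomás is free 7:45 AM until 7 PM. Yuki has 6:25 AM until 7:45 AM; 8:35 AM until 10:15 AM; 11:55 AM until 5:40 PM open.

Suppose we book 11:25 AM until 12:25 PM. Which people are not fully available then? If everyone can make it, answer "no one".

Wei: not fully free for 11:25-12:25. Aarav: not fully free for 11:25-12:25. Hiro: not fully free for 11:25-12:25. Tomás: free for 11:25-12:25. Yuki: not fully free for 11:25-12:25.

Aarav, Hiro, Wei, Yuki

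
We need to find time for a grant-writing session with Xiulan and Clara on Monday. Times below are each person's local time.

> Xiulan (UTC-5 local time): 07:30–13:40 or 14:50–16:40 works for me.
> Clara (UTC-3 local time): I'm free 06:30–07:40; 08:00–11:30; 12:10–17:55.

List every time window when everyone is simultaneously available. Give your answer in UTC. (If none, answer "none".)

12:30-14:30, 15:10-18:40, 19:50-20:55

Xiulan in UTC: 12:30-18:40, 19:50-21:40 (add 5h to convert from UTC-5).
Clara in UTC: 09:30-10:40, 11:00-14:30, 15:10-20:55 (add 3h to convert from UTC-3).
Xiulan ∩ Clara: 12:30-14:30, 15:10-18:40, 19:50-20:55.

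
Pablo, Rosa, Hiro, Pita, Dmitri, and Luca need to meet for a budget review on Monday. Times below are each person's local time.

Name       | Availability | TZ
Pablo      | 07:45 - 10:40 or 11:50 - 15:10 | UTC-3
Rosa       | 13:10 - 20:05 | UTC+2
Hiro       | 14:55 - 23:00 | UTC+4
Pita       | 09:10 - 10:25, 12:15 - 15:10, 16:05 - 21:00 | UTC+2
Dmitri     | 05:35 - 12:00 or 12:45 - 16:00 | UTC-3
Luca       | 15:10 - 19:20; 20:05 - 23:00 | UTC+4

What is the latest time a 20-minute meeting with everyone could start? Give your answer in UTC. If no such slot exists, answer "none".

Pablo in UTC: 10:45-13:40, 14:50-18:10 (add 3h to convert from UTC-3).
Rosa in UTC: 11:10-18:05 (subtract 2h to convert from UTC+2).
Hiro in UTC: 10:55-19:00 (subtract 4h to convert from UTC+4).
Pita in UTC: 07:10-08:25, 10:15-13:10, 14:05-19:00 (subtract 2h to convert from UTC+2).
Dmitri in UTC: 08:35-15:00, 15:45-19:00 (add 3h to convert from UTC-3).
Luca in UTC: 11:10-15:20, 16:05-19:00 (subtract 4h to convert from UTC+4).
Pablo ∩ Rosa: 11:10-13:40, 14:50-18:05.
Pablo ∩ Rosa ∩ Hiro: 11:10-13:40, 14:50-18:05.
Pablo ∩ Rosa ∩ Hiro ∩ Pita: 11:10-13:10, 14:50-18:05.
Pablo ∩ Rosa ∩ Hiro ∩ Pita ∩ Dmitri: 11:10-13:10, 14:50-15:00, 15:45-18:05.
Pablo ∩ Rosa ∩ Hiro ∩ Pita ∩ Dmitri ∩ Luca: 11:10-13:10, 14:50-15:00, 16:05-18:05.
The last common window of at least 20 minutes is 16:05-18:05; a 20-minute meeting can start as late as 17:45 and still end by 18:05.

17:45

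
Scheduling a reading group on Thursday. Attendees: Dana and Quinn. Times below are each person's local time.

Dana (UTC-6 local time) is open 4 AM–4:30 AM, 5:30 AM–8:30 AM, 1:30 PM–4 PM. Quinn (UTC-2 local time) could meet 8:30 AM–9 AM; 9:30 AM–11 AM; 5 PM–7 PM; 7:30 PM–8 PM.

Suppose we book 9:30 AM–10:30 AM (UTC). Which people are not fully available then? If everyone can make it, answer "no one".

Dana, Quinn

Dana in UTC: 10:00-10:30, 11:30-14:30, 19:30-22:00 (add 6h to convert from UTC-6).
Quinn in UTC: 10:30-11:00, 11:30-13:00, 19:00-21:00, 21:30-22:00 (add 2h to convert from UTC-2).
Dana: not fully free for 09:30-10:30. Quinn: not fully free for 09:30-10:30.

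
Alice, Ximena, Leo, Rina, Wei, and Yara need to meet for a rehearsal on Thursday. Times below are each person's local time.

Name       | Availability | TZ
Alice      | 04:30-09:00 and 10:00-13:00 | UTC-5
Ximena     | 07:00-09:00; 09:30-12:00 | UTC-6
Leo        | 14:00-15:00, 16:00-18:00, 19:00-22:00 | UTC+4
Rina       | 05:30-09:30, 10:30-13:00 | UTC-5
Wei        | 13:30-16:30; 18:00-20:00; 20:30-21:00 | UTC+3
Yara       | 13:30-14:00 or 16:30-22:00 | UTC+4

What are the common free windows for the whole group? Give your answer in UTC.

13:00-13:30, 15:30-17:00, 17:30-18:00

Alice in UTC: 09:30-14:00, 15:00-18:00 (add 5h to convert from UTC-5).
Ximena in UTC: 13:00-15:00, 15:30-18:00 (add 6h to convert from UTC-6).
Leo in UTC: 10:00-11:00, 12:00-14:00, 15:00-18:00 (subtract 4h to convert from UTC+4).
Rina in UTC: 10:30-14:30, 15:30-18:00 (add 5h to convert from UTC-5).
Wei in UTC: 10:30-13:30, 15:00-17:00, 17:30-18:00 (subtract 3h to convert from UTC+3).
Yara in UTC: 09:30-10:00, 12:30-18:00 (subtract 4h to convert from UTC+4).
Alice ∩ Ximena: 13:00-14:00, 15:30-18:00.
Alice ∩ Ximena ∩ Leo: 13:00-14:00, 15:30-18:00.
Alice ∩ Ximena ∩ Leo ∩ Rina: 13:00-14:00, 15:30-18:00.
Alice ∩ Ximena ∩ Leo ∩ Rina ∩ Wei: 13:00-13:30, 15:30-17:00, 17:30-18:00.
Alice ∩ Ximena ∩ Leo ∩ Rina ∩ Wei ∩ Yara: 13:00-13:30, 15:30-17:00, 17:30-18:00.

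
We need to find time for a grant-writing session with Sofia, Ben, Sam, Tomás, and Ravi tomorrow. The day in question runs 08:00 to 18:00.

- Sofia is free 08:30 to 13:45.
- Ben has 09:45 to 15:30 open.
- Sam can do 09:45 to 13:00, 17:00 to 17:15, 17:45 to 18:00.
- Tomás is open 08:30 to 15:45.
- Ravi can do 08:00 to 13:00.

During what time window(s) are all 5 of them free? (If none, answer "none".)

09:45-13:00

Sofia ∩ Ben: 09:45-13:45.
Sofia ∩ Ben ∩ Sam: 09:45-13:00.
Sofia ∩ Ben ∩ Sam ∩ Tomás: 09:45-13:00.
Sofia ∩ Ben ∩ Sam ∩ Tomás ∩ Ravi: 09:45-13:00.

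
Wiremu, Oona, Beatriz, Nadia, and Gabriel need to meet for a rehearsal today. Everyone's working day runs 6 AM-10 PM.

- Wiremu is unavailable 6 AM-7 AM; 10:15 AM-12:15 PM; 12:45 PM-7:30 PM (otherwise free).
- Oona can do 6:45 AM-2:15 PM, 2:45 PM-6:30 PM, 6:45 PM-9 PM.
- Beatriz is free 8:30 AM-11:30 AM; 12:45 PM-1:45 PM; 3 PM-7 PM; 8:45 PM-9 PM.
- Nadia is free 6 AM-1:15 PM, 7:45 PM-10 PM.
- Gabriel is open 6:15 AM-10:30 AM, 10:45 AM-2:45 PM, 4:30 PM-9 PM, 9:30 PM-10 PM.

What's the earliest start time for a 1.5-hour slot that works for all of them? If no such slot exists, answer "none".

Wiremu free: 07:00-10:15, 12:15-12:45, 19:30-22:00 (invert busy blocks within the working day).
Oona free: 06:45-14:15, 14:45-18:30, 18:45-21:00.
Beatriz free: 08:30-11:30, 12:45-13:45, 15:00-19:00, 20:45-21:00.
Nadia free: 06:00-13:15, 19:45-22:00.
Gabriel free: 06:15-10:30, 10:45-14:45, 16:30-21:00, 21:30-22:00.
Wiremu ∩ Oona: 07:00-10:15, 12:15-12:45, 19:30-21:00.
Wiremu ∩ Oona ∩ Beatriz: 08:30-10:15, 20:45-21:00.
Wiremu ∩ Oona ∩ Beatriz ∩ Nadia: 08:30-10:15, 20:45-21:00.
Wiremu ∩ Oona ∩ Beatriz ∩ Nadia ∩ Gabriel: 08:30-10:15, 20:45-21:00.
So the common availability across everyone is 08:30-10:15, 20:45-21:00.
The first common window of at least 90 minutes is 08:30-10:15, so the earliest start is 08:30.

08:30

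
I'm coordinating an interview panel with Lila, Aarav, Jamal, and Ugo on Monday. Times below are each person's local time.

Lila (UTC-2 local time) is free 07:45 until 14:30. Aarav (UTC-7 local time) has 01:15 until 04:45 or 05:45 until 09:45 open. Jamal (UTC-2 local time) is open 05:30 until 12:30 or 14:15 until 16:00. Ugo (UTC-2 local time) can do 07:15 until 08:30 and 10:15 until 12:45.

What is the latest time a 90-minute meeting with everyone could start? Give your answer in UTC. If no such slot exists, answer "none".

Lila in UTC: 09:45-16:30 (add 2h to convert from UTC-2).
Aarav in UTC: 08:15-11:45, 12:45-16:45 (add 7h to convert from UTC-7).
Jamal in UTC: 07:30-14:30, 16:15-18:00 (add 2h to convert from UTC-2).
Ugo in UTC: 09:15-10:30, 12:15-14:45 (add 2h to convert from UTC-2).
Lila ∩ Aarav: 09:45-11:45, 12:45-16:30.
Lila ∩ Aarav ∩ Jamal: 09:45-11:45, 12:45-14:30, 16:15-16:30.
Lila ∩ Aarav ∩ Jamal ∩ Ugo: 09:45-10:30, 12:45-14:30.
Those are the intersection windows.
The last common window of at least 90 minutes is 12:45-14:30; a 90-minute meeting can start as late as 13:00 and still end by 14:30.

13:00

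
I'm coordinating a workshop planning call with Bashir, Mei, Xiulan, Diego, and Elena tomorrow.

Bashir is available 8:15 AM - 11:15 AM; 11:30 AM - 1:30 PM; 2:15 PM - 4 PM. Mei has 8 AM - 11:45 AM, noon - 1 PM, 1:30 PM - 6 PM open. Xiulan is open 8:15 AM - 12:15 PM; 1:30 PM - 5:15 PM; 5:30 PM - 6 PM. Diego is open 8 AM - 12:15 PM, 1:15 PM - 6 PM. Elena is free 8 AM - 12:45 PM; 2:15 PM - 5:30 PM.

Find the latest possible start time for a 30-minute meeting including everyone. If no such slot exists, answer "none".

Bashir ∩ Mei: 08:15-11:15, 11:30-11:45, 12:00-13:00, 14:15-16:00.
Bashir ∩ Mei ∩ Xiulan: 08:15-11:15, 11:30-11:45, 12:00-12:15, 14:15-16:00.
Bashir ∩ Mei ∩ Xiulan ∩ Diego: 08:15-11:15, 11:30-11:45, 12:00-12:15, 14:15-16:00.
Bashir ∩ Mei ∩ Xiulan ∩ Diego ∩ Elena: 08:15-11:15, 11:30-11:45, 12:00-12:15, 14:15-16:00.
So the common availability across everyone is 08:15-11:15, 11:30-11:45, 12:00-12:15, 14:15-16:00.
The last common window of at least 30 minutes is 14:15-16:00; a 30-minute meeting can start as late as 15:30 and still end by 16:00.

15:30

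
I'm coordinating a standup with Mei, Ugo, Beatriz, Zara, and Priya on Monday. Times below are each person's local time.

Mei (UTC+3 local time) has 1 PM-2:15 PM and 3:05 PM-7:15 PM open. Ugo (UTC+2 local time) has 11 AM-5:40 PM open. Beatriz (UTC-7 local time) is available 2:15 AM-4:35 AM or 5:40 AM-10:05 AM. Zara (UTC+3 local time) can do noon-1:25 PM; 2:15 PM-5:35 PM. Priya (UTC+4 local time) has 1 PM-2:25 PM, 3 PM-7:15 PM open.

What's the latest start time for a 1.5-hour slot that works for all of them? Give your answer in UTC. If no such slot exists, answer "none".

Mei in UTC: 10:00-11:15, 12:05-16:15 (subtract 3h to convert from UTC+3).
Ugo in UTC: 09:00-15:40 (subtract 2h to convert from UTC+2).
Beatriz in UTC: 09:15-11:35, 12:40-17:05 (add 7h to convert from UTC-7).
Zara in UTC: 09:00-10:25, 11:15-14:35 (subtract 3h to convert from UTC+3).
Priya in UTC: 09:00-10:25, 11:00-15:15 (subtract 4h to convert from UTC+4).
Mei ∩ Ugo: 10:00-11:15, 12:05-15:40.
Mei ∩ Ugo ∩ Beatriz: 10:00-11:15, 12:40-15:40.
Mei ∩ Ugo ∩ Beatriz ∩ Zara: 10:00-10:25, 12:40-14:35.
Mei ∩ Ugo ∩ Beatriz ∩ Zara ∩ Priya: 10:00-10:25, 12:40-14:35.
The last common window of at least 90 minutes is 12:40-14:35; a 90-minute meeting can start as late as 13:05 and still end by 14:35.

13:05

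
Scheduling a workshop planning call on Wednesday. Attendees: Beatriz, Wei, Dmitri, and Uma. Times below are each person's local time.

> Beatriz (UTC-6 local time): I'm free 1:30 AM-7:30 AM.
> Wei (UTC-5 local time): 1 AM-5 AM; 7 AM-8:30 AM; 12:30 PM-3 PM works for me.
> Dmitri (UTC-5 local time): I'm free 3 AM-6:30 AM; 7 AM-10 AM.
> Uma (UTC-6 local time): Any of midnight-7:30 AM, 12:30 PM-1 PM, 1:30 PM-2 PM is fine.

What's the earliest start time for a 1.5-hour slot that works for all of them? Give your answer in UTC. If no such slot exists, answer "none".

Beatriz in UTC: 07:30-13:30 (add 6h to convert from UTC-6).
Wei in UTC: 06:00-10:00, 12:00-13:30, 17:30-20:00 (add 5h to convert from UTC-5).
Dmitri in UTC: 08:00-11:30, 12:00-15:00 (add 5h to convert from UTC-5).
Uma in UTC: 06:00-13:30, 18:30-19:00, 19:30-20:00 (add 6h to convert from UTC-6).
Beatriz ∩ Wei: 07:30-10:00, 12:00-13:30.
Beatriz ∩ Wei ∩ Dmitri: 08:00-10:00, 12:00-13:30.
Beatriz ∩ Wei ∩ Dmitri ∩ Uma: 08:00-10:00, 12:00-13:30.
The first common window of at least 90 minutes is 08:00-10:00, so the earliest start is 08:00.

08:00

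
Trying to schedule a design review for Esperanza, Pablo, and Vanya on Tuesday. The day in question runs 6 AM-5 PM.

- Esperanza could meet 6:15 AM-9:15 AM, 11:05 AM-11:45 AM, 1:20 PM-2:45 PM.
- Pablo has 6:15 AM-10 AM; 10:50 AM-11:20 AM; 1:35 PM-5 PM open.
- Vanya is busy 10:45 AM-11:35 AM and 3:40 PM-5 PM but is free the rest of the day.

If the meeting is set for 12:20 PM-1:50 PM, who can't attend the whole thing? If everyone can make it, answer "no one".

Esperanza free: 06:15-09:15, 11:05-11:45, 13:20-14:45.
Pablo free: 06:15-10:00, 10:50-11:20, 13:35-17:00.
Vanya free: 06:00-10:45, 11:35-15:40 (invert busy blocks within the working day).
Esperanza: not fully free for 12:20-13:50. Pablo: not fully free for 12:20-13:50. Vanya: free for 12:20-13:50.

Esperanza, Pablo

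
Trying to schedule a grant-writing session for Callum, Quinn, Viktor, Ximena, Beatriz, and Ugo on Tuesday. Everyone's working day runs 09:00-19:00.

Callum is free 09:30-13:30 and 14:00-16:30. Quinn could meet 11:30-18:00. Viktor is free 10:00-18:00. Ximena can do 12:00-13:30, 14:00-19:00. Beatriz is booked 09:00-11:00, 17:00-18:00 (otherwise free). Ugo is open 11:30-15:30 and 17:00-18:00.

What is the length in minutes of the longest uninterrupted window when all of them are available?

90

Callum free: 09:30-13:30, 14:00-16:30.
Quinn free: 11:30-18:00.
Viktor free: 10:00-18:00.
Ximena free: 12:00-13:30, 14:00-19:00.
Beatriz free: 11:00-17:00, 18:00-19:00 (invert busy blocks within the working day).
Ugo free: 11:30-15:30, 17:00-18:00.
Callum ∩ Quinn: 11:30-13:30, 14:00-16:30.
Callum ∩ Quinn ∩ Viktor: 11:30-13:30, 14:00-16:30.
Callum ∩ Quinn ∩ Viktor ∩ Ximena: 12:00-13:30, 14:00-16:30.
Callum ∩ Quinn ∩ Viktor ∩ Ximena ∩ Beatriz: 12:00-13:30, 14:00-16:30.
Callum ∩ Quinn ∩ Viktor ∩ Ximena ∩ Beatriz ∩ Ugo: 12:00-13:30, 14:00-15:30.
The longest is 12:00-13:30 at 90 minutes.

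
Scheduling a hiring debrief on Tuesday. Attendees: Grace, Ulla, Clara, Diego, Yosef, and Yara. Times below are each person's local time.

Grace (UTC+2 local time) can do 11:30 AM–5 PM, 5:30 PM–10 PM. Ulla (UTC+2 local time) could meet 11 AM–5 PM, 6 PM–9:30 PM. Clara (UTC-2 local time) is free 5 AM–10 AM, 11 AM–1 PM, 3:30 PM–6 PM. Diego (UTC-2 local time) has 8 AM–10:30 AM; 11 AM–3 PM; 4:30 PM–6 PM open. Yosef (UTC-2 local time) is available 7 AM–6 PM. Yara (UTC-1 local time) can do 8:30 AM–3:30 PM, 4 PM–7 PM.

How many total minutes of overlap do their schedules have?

300

Grace in UTC: 09:30-15:00, 15:30-20:00 (subtract 2h to convert from UTC+2).
Ulla in UTC: 09:00-15:00, 16:00-19:30 (subtract 2h to convert from UTC+2).
Clara in UTC: 07:00-12:00, 13:00-15:00, 17:30-20:00 (add 2h to convert from UTC-2).
Diego in UTC: 10:00-12:30, 13:00-17:00, 18:30-20:00 (add 2h to convert from UTC-2).
Yosef in UTC: 09:00-20:00 (add 2h to convert from UTC-2).
Yara in UTC: 09:30-16:30, 17:00-20:00 (add 1h to convert from UTC-1).
Grace ∩ Ulla: 09:30-15:00, 16:00-19:30.
Grace ∩ Ulla ∩ Clara: 09:30-12:00, 13:00-15:00, 17:30-19:30.
Grace ∩ Ulla ∩ Clara ∩ Diego: 10:00-12:00, 13:00-15:00, 18:30-19:30.
Grace ∩ Ulla ∩ Clara ∩ Diego ∩ Yosef: 10:00-12:00, 13:00-15:00, 18:30-19:30.
Grace ∩ Ulla ∩ Clara ∩ Diego ∩ Yosef ∩ Yara: 10:00-12:00, 13:00-15:00, 18:30-19:30.
Those are the intersection windows.
Summing the common windows: 120 + 120 + 60 = 300 minutes.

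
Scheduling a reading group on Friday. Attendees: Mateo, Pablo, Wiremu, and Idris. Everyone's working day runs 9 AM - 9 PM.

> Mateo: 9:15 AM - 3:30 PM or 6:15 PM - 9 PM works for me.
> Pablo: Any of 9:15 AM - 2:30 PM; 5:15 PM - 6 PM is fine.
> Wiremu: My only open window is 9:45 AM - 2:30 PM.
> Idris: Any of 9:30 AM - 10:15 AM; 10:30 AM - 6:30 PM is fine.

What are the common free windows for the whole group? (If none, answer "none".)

Mateo ∩ Pablo: 09:15-14:30.
Mateo ∩ Pablo ∩ Wiremu: 09:45-14:30.
Mateo ∩ Pablo ∩ Wiremu ∩ Idris: 09:45-10:15, 10:30-14:30.

09:45-10:15, 10:30-14:30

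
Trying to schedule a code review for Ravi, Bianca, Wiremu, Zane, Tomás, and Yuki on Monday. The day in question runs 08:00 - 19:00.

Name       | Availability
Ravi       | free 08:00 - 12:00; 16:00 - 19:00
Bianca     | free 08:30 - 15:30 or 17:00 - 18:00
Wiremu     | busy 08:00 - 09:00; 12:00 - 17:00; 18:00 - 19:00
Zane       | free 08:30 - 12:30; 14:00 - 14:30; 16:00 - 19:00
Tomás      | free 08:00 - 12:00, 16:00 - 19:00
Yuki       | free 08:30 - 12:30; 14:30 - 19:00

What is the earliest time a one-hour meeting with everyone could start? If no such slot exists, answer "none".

09:00

Ravi free: 08:00-12:00, 16:00-19:00.
Bianca free: 08:30-15:30, 17:00-18:00.
Wiremu free: 09:00-12:00, 17:00-18:00 (invert busy blocks within the working day).
Zane free: 08:30-12:30, 14:00-14:30, 16:00-19:00.
Tomás free: 08:00-12:00, 16:00-19:00.
Yuki free: 08:30-12:30, 14:30-19:00.
Ravi ∩ Bianca: 08:30-12:00, 17:00-18:00.
Ravi ∩ Bianca ∩ Wiremu: 09:00-12:00, 17:00-18:00.
Ravi ∩ Bianca ∩ Wiremu ∩ Zane: 09:00-12:00, 17:00-18:00.
Ravi ∩ Bianca ∩ Wiremu ∩ Zane ∩ Tomás: 09:00-12:00, 17:00-18:00.
Ravi ∩ Bianca ∩ Wiremu ∩ Zane ∩ Tomás ∩ Yuki: 09:00-12:00, 17:00-18:00.
The first common window of at least 60 minutes is 09:00-12:00, so the earliest start is 09:00.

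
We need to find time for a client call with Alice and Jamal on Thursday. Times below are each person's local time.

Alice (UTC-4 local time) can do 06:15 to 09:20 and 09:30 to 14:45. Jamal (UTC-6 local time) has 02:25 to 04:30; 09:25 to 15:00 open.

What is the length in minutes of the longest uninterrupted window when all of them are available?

200

Alice in UTC: 10:15-13:20, 13:30-18:45 (add 4h to convert from UTC-4).
Jamal in UTC: 08:25-10:30, 15:25-21:00 (add 6h to convert from UTC-6).
Alice ∩ Jamal: 10:15-10:30, 15:25-18:45.
So the common availability across everyone is 10:15-10:30, 15:25-18:45.
The longest is 15:25-18:45 at 200 minutes.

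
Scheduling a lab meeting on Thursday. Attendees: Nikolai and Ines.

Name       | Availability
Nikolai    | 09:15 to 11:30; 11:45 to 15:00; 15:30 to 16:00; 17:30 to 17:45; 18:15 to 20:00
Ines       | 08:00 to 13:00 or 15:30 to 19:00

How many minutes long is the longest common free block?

135

Nikolai ∩ Ines: 09:15-11:30, 11:45-13:00, 15:30-16:00, 17:30-17:45, 18:15-19:00.
The longest is 09:15-11:30 at 135 minutes.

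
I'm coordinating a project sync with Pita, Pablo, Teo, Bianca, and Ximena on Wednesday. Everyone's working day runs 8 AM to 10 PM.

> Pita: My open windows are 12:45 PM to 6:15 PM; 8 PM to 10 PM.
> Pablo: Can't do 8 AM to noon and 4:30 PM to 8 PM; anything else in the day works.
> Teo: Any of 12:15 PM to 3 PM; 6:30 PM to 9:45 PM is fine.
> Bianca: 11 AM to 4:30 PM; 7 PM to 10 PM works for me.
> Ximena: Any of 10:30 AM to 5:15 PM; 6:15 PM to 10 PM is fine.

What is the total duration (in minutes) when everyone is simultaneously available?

Pita free: 12:45-18:15, 20:00-22:00.
Pablo free: 12:00-16:30, 20:00-22:00 (invert busy blocks within the working day).
Teo free: 12:15-15:00, 18:30-21:45.
Bianca free: 11:00-16:30, 19:00-22:00.
Ximena free: 10:30-17:15, 18:15-22:00.
Pita ∩ Pablo: 12:45-16:30, 20:00-22:00.
Pita ∩ Pablo ∩ Teo: 12:45-15:00, 20:00-21:45.
Pita ∩ Pablo ∩ Teo ∩ Bianca: 12:45-15:00, 20:00-21:45.
Pita ∩ Pablo ∩ Teo ∩ Bianca ∩ Ximena: 12:45-15:00, 20:00-21:45.
So the common availability across everyone is 12:45-15:00, 20:00-21:45.
Summing the common windows: 135 + 105 = 240 minutes.

240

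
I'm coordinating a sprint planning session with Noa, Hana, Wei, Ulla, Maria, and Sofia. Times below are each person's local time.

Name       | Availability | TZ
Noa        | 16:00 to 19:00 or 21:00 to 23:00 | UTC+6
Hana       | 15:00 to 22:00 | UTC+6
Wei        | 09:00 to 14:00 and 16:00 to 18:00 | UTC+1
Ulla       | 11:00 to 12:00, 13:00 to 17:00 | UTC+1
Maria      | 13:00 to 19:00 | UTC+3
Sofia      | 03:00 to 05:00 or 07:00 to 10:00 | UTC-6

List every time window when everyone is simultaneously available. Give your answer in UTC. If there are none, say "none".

Noa in UTC: 10:00-13:00, 15:00-17:00 (subtract 6h to convert from UTC+6).
Hana in UTC: 09:00-16:00 (subtract 6h to convert from UTC+6).
Wei in UTC: 08:00-13:00, 15:00-17:00 (subtract 1h to convert from UTC+1).
Ulla in UTC: 10:00-11:00, 12:00-16:00 (subtract 1h to convert from UTC+1).
Maria in UTC: 10:00-16:00 (subtract 3h to convert from UTC+3).
Sofia in UTC: 09:00-11:00, 13:00-16:00 (add 6h to convert from UTC-6).
Noa ∩ Hana: 10:00-13:00, 15:00-16:00.
Noa ∩ Hana ∩ Wei: 10:00-13:00, 15:00-16:00.
Noa ∩ Hana ∩ Wei ∩ Ulla: 10:00-11:00, 12:00-13:00, 15:00-16:00.
Noa ∩ Hana ∩ Wei ∩ Ulla ∩ Maria: 10:00-11:00, 12:00-13:00, 15:00-16:00.
Noa ∩ Hana ∩ Wei ∩ Ulla ∩ Maria ∩ Sofia: 10:00-11:00, 15:00-16:00.
Those are the intersection windows.

10:00-11:00, 15:00-16:00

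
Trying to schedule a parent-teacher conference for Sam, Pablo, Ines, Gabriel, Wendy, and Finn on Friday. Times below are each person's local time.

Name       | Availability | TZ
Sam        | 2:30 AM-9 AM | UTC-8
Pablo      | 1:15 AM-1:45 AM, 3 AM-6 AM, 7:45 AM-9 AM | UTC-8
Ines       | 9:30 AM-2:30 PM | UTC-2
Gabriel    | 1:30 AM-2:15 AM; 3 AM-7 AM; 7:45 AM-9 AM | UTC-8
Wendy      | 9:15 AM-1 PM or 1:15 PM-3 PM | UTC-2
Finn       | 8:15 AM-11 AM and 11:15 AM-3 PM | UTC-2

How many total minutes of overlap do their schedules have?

Sam in UTC: 10:30-17:00 (add 8h to convert from UTC-8).
Pablo in UTC: 09:15-09:45, 11:00-14:00, 15:45-17:00 (add 8h to convert from UTC-8).
Ines in UTC: 11:30-16:30 (add 2h to convert from UTC-2).
Gabriel in UTC: 09:30-10:15, 11:00-15:00, 15:45-17:00 (add 8h to convert from UTC-8).
Wendy in UTC: 11:15-15:00, 15:15-17:00 (add 2h to convert from UTC-2).
Finn in UTC: 10:15-13:00, 13:15-17:00 (add 2h to convert from UTC-2).
Sam ∩ Pablo: 11:00-14:00, 15:45-17:00.
Sam ∩ Pablo ∩ Ines: 11:30-14:00, 15:45-16:30.
Sam ∩ Pablo ∩ Ines ∩ Gabriel: 11:30-14:00, 15:45-16:30.
Sam ∩ Pablo ∩ Ines ∩ Gabriel ∩ Wendy: 11:30-14:00, 15:45-16:30.
Sam ∩ Pablo ∩ Ines ∩ Gabriel ∩ Wendy ∩ Finn: 11:30-13:00, 13:15-14:00, 15:45-16:30.
Summing the common windows: 90 + 45 + 45 = 180 minutes.

180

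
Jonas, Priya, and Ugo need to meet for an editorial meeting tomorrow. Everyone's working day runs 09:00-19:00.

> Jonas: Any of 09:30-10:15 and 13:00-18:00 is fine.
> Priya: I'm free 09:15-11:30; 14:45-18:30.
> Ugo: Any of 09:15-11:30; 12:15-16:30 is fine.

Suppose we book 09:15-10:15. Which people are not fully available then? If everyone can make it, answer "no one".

Jonas: not fully free for 09:15-10:15. Priya: free for 09:15-10:15. Ugo: free for 09:15-10:15.

Jonas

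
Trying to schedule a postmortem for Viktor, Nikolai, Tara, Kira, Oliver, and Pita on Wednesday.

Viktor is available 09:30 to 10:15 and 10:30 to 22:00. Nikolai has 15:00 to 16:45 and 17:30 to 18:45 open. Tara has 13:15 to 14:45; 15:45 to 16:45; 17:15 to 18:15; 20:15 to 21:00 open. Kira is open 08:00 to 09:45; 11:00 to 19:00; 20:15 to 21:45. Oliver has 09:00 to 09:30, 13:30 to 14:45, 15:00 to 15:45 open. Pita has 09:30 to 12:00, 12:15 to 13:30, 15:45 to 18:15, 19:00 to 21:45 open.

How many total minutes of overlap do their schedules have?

Viktor ∩ Nikolai: 15:00-16:45, 17:30-18:45.
Viktor ∩ Nikolai ∩ Tara: 15:45-16:45, 17:30-18:15.
Viktor ∩ Nikolai ∩ Tara ∩ Kira: 15:45-16:45, 17:30-18:15.
Viktor ∩ Nikolai ∩ Tara ∩ Kira ∩ Oliver: ∅.
Viktor ∩ Nikolai ∩ Tara ∩ Kira ∩ Oliver ∩ Pita: ∅.
There is no time when everyone is free.
There is no common window, so the total is 0 minutes.

0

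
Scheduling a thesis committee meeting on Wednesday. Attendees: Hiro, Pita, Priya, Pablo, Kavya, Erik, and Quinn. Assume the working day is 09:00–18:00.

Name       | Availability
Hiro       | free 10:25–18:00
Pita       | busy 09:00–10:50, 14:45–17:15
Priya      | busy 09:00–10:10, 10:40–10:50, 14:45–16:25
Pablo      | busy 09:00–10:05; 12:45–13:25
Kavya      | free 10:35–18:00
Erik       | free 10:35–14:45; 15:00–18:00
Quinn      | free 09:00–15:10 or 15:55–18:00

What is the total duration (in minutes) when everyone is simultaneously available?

240

Hiro free: 10:25-18:00.
Pita free: 10:50-14:45, 17:15-18:00 (invert busy blocks within the working day).
Priya free: 10:10-10:40, 10:50-14:45, 16:25-18:00 (invert busy blocks within the working day).
Pablo free: 10:05-12:45, 13:25-18:00 (invert busy blocks within the working day).
Kavya free: 10:35-18:00.
Erik free: 10:35-14:45, 15:00-18:00.
Quinn free: 09:00-15:10, 15:55-18:00.
Hiro ∩ Pita: 10:50-14:45, 17:15-18:00.
Hiro ∩ Pita ∩ Priya: 10:50-14:45, 17:15-18:00.
Hiro ∩ Pita ∩ Priya ∩ Pablo: 10:50-12:45, 13:25-14:45, 17:15-18:00.
Hiro ∩ Pita ∩ Priya ∩ Pablo ∩ Kavya: 10:50-12:45, 13:25-14:45, 17:15-18:00.
Hiro ∩ Pita ∩ Priya ∩ Pablo ∩ Kavya ∩ Erik: 10:50-12:45, 13:25-14:45, 17:15-18:00.
Hiro ∩ Pita ∩ Priya ∩ Pablo ∩ Kavya ∩ Erik ∩ Quinn: 10:50-12:45, 13:25-14:45, 17:15-18:00.
Those are the intersection windows.
Summing the common windows: 115 + 80 + 45 = 240 minutes.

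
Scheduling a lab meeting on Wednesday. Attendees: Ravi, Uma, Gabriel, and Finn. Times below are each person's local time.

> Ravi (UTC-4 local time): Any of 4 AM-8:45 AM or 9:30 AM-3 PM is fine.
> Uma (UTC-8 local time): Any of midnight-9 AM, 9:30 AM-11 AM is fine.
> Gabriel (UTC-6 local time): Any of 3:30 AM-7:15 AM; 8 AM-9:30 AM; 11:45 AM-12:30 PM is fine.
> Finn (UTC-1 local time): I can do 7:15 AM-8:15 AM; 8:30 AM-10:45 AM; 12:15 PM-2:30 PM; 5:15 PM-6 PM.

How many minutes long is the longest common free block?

135

Ravi in UTC: 08:00-12:45, 13:30-19:00 (add 4h to convert from UTC-4).
Uma in UTC: 08:00-17:00, 17:30-19:00 (add 8h to convert from UTC-8).
Gabriel in UTC: 09:30-13:15, 14:00-15:30, 17:45-18:30 (add 6h to convert from UTC-6).
Finn in UTC: 08:15-09:15, 09:30-11:45, 13:15-15:30, 18:15-19:00 (add 1h to convert from UTC-1).
Ravi ∩ Uma: 08:00-12:45, 13:30-17:00, 17:30-19:00.
Ravi ∩ Uma ∩ Gabriel: 09:30-12:45, 14:00-15:30, 17:45-18:30.
Ravi ∩ Uma ∩ Gabriel ∩ Finn: 09:30-11:45, 14:00-15:30, 18:15-18:30.
So the common availability across everyone is 09:30-11:45, 14:00-15:30, 18:15-18:30.
The longest is 09:30-11:45 at 135 minutes.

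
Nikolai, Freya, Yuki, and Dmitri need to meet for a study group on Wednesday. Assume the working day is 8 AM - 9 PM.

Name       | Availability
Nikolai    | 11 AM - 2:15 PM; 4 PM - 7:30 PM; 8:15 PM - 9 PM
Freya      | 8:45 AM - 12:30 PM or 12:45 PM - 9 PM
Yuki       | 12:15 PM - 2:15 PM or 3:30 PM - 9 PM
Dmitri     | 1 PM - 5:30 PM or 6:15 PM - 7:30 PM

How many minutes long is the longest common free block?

Nikolai ∩ Freya: 11:00-12:30, 12:45-14:15, 16:00-19:30, 20:15-21:00.
Nikolai ∩ Freya ∩ Yuki: 12:15-12:30, 12:45-14:15, 16:00-19:30, 20:15-21:00.
Nikolai ∩ Freya ∩ Yuki ∩ Dmitri: 13:00-14:15, 16:00-17:30, 18:15-19:30.
Those are the intersection windows.
The longest is 16:00-17:30 at 90 minutes.

90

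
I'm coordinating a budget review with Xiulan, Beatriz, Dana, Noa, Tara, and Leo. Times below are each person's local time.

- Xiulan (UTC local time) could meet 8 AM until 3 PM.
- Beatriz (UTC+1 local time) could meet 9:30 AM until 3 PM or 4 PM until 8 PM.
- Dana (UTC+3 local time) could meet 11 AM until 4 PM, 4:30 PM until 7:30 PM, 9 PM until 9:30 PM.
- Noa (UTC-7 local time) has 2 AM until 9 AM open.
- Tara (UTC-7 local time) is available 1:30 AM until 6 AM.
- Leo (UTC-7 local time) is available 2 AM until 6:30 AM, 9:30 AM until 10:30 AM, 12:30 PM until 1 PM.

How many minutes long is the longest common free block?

240

Xiulan in UTC: 08:00-15:00.
Beatriz in UTC: 08:30-14:00, 15:00-19:00 (subtract 1h to convert from UTC+1).
Dana in UTC: 08:00-13:00, 13:30-16:30, 18:00-18:30 (subtract 3h to convert from UTC+3).
Noa in UTC: 09:00-16:00 (add 7h to convert from UTC-7).
Tara in UTC: 08:30-13:00 (add 7h to convert from UTC-7).
Leo in UTC: 09:00-13:30, 16:30-17:30, 19:30-20:00 (add 7h to convert from UTC-7).
Xiulan ∩ Beatriz: 08:30-14:00.
Xiulan ∩ Beatriz ∩ Dana: 08:30-13:00, 13:30-14:00.
Xiulan ∩ Beatriz ∩ Dana ∩ Noa: 09:00-13:00, 13:30-14:00.
Xiulan ∩ Beatriz ∩ Dana ∩ Noa ∩ Tara: 09:00-13:00.
Xiulan ∩ Beatriz ∩ Dana ∩ Noa ∩ Tara ∩ Leo: 09:00-13:00.
The longest is 09:00-13:00 at 240 minutes.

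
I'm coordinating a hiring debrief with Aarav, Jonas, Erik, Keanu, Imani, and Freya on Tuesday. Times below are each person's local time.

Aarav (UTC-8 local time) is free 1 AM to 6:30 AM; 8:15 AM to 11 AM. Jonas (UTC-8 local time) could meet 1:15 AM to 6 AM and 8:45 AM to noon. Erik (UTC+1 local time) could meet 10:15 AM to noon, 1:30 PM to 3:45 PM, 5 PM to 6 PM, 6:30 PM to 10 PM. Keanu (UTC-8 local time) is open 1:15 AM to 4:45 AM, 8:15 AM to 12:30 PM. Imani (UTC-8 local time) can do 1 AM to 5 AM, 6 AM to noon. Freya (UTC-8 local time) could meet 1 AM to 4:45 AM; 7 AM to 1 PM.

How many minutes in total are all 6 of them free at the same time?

225

Aarav in UTC: 09:00-14:30, 16:15-19:00 (add 8h to convert from UTC-8).
Jonas in UTC: 09:15-14:00, 16:45-20:00 (add 8h to convert from UTC-8).
Erik in UTC: 09:15-11:00, 12:30-14:45, 16:00-17:00, 17:30-21:00 (subtract 1h to convert from UTC+1).
Keanu in UTC: 09:15-12:45, 16:15-20:30 (add 8h to convert from UTC-8).
Imani in UTC: 09:00-13:00, 14:00-20:00 (add 8h to convert from UTC-8).
Freya in UTC: 09:00-12:45, 15:00-21:00 (add 8h to convert from UTC-8).
Aarav ∩ Jonas: 09:15-14:00, 16:45-19:00.
Aarav ∩ Jonas ∩ Erik: 09:15-11:00, 12:30-14:00, 16:45-17:00, 17:30-19:00.
Aarav ∩ Jonas ∩ Erik ∩ Keanu: 09:15-11:00, 12:30-12:45, 16:45-17:00, 17:30-19:00.
Aarav ∩ Jonas ∩ Erik ∩ Keanu ∩ Imani: 09:15-11:00, 12:30-12:45, 16:45-17:00, 17:30-19:00.
Aarav ∩ Jonas ∩ Erik ∩ Keanu ∩ Imani ∩ Freya: 09:15-11:00, 12:30-12:45, 16:45-17:00, 17:30-19:00.
Summing the common windows: 105 + 15 + 15 + 90 = 225 minutes.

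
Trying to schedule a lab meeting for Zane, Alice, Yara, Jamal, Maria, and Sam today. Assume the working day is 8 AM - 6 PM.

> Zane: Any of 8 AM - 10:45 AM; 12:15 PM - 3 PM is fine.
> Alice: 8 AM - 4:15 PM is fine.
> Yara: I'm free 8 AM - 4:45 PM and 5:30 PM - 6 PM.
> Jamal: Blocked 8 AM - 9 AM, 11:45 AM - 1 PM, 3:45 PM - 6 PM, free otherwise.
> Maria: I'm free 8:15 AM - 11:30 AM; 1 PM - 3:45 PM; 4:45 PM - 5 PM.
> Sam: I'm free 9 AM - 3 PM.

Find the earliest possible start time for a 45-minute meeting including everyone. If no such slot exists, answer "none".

Zane free: 08:00-10:45, 12:15-15:00.
Alice free: 08:00-16:15.
Yara free: 08:00-16:45, 17:30-18:00.
Jamal free: 09:00-11:45, 13:00-15:45 (invert busy blocks within the working day).
Maria free: 08:15-11:30, 13:00-15:45, 16:45-17:00.
Sam free: 09:00-15:00.
Zane ∩ Alice: 08:00-10:45, 12:15-15:00.
Zane ∩ Alice ∩ Yara: 08:00-10:45, 12:15-15:00.
Zane ∩ Alice ∩ Yara ∩ Jamal: 09:00-10:45, 13:00-15:00.
Zane ∩ Alice ∩ Yara ∩ Jamal ∩ Maria: 09:00-10:45, 13:00-15:00.
Zane ∩ Alice ∩ Yara ∩ Jamal ∩ Maria ∩ Sam: 09:00-10:45, 13:00-15:00.
Those are the intersection windows.
The first common window of at least 45 minutes is 09:00-10:45, so the earliest start is 09:00.

09:00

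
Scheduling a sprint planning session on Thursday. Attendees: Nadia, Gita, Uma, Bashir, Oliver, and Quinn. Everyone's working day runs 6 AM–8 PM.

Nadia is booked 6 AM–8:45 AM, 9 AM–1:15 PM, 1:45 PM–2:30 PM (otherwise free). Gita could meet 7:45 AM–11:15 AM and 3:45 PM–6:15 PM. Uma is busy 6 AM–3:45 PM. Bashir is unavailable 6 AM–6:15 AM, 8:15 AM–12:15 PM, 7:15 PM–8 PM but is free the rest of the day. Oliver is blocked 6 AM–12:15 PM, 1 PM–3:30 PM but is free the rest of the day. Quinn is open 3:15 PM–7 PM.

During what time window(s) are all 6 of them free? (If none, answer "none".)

15:45-18:15

Nadia free: 08:45-09:00, 13:15-13:45, 14:30-20:00 (invert busy blocks within the working day).
Gita free: 07:45-11:15, 15:45-18:15.
Uma free: 15:45-20:00 (invert busy blocks within the working day).
Bashir free: 06:15-08:15, 12:15-19:15 (invert busy blocks within the working day).
Oliver free: 12:15-13:00, 15:30-20:00 (invert busy blocks within the working day).
Quinn free: 15:15-19:00.
Nadia ∩ Gita: 08:45-09:00, 15:45-18:15.
Nadia ∩ Gita ∩ Uma: 15:45-18:15.
Nadia ∩ Gita ∩ Uma ∩ Bashir: 15:45-18:15.
Nadia ∩ Gita ∩ Uma ∩ Bashir ∩ Oliver: 15:45-18:15.
Nadia ∩ Gita ∩ Uma ∩ Bashir ∩ Oliver ∩ Quinn: 15:45-18:15.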